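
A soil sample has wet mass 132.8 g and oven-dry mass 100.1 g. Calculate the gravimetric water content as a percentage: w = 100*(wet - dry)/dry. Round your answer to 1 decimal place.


Step 1: Water mass = wet - dry = 132.8 - 100.1 = 32.7 g
Step 2: w = 100 * water mass / dry mass
Step 3: w = 100 * 32.7 / 100.1 = 32.7%

32.7


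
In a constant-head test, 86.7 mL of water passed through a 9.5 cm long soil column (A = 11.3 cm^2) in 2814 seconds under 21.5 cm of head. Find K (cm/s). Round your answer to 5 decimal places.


Step 1: K = Q * L / (A * t * h)
Step 2: Numerator = 86.7 * 9.5 = 823.65
Step 3: Denominator = 11.3 * 2814 * 21.5 = 683661.3
Step 4: K = 823.65 / 683661.3 = 0.0012 cm/s

0.0012


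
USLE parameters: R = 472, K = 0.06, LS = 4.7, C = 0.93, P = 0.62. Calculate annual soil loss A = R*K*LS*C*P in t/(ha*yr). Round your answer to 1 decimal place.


Step 1: A = R * K * LS * C * P
Step 2: R * K = 472 * 0.06 = 28.32
Step 3: (R*K) * LS = 28.32 * 4.7 = 133.104
Step 4: * C * P = 133.104 * 0.93 * 0.62 = 76.7
Step 5: A = 76.7 t/(ha*yr)

76.7


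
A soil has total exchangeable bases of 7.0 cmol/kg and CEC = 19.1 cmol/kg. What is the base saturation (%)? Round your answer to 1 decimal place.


Step 1: BS = 100 * (sum of bases) / CEC
Step 2: BS = 100 * 7.0 / 19.1
Step 3: BS = 36.6%

36.6


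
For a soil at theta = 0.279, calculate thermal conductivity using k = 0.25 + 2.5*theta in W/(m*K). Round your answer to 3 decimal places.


Step 1: k = 0.25 + 2.5 * theta
Step 2: k = 0.25 + 2.5 * 0.279
Step 3: k = 0.25 + 0.698
Step 4: k = 0.948 W/(m*K)

0.948


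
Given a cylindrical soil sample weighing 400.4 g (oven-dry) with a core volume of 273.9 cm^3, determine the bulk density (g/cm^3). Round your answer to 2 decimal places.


Step 1: Identify the formula: BD = dry mass / volume
Step 2: Substitute values: BD = 400.4 / 273.9
Step 3: BD = 1.46 g/cm^3

1.46


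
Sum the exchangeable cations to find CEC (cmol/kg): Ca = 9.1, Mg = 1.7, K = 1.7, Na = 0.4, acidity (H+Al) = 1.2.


Step 1: CEC = Ca + Mg + K + Na + (H+Al)
Step 2: CEC = 9.1 + 1.7 + 1.7 + 0.4 + 1.2
Step 3: CEC = 14.1 cmol/kg

14.1


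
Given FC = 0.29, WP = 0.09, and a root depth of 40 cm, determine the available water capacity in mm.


Step 1: Available water = (FC - WP) * depth * 10
Step 2: AW = (0.29 - 0.09) * 40 * 10
Step 3: AW = 0.2 * 40 * 10
Step 4: AW = 80.0 mm

80.0


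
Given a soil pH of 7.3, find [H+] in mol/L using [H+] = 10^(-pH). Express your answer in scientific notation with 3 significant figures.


Step 1: [H+] = 10^(-pH)
Step 2: [H+] = 10^(-7.3)
Step 3: [H+] = 5.01e-08 mol/L

5.01e-08


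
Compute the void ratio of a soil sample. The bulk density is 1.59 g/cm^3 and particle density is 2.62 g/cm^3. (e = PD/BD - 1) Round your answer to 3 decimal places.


Step 1: e = PD / BD - 1
Step 2: e = 2.62 / 1.59 - 1
Step 3: e = 1.6478 - 1
Step 4: e = 0.648

0.648


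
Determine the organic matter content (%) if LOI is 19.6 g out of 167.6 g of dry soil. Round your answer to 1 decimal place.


Step 1: OM% = 100 * LOI / sample mass
Step 2: OM = 100 * 19.6 / 167.6
Step 3: OM = 11.7%

11.7


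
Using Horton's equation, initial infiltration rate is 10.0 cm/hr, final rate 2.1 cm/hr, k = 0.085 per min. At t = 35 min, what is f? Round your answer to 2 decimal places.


Step 1: f = fc + (f0 - fc) * exp(-k * t)
Step 2: exp(-0.085 * 35) = 0.051047
Step 3: f = 2.1 + (10.0 - 2.1) * 0.051047
Step 4: f = 2.1 + 7.9 * 0.051047
Step 5: f = 2.5 cm/hr

2.5


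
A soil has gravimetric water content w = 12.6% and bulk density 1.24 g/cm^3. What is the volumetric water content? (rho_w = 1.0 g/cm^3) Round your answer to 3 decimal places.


Step 1: theta = (w / 100) * BD / rho_w
Step 2: theta = (12.6 / 100) * 1.24 / 1.0
Step 3: theta = 0.126 * 1.24
Step 4: theta = 0.156

0.156


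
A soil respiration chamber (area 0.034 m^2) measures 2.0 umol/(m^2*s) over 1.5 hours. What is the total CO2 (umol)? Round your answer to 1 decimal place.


Step 1: Convert time to seconds: 1.5 hr * 3600 = 5400.0 s
Step 2: Total = flux * area * time_s
Step 3: Total = 2.0 * 0.034 * 5400.0
Step 4: Total = 367.2 umol

367.2


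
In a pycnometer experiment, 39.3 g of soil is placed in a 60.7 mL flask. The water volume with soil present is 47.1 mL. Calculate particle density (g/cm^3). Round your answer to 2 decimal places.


Step 1: Volume of solids = flask volume - water volume with soil
Step 2: V_solids = 60.7 - 47.1 = 13.6 mL
Step 3: Particle density = mass / V_solids = 39.3 / 13.6 = 2.89 g/cm^3

2.89


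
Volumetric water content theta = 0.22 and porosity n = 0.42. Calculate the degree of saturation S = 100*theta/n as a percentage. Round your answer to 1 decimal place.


Step 1: S = 100 * theta_v / n
Step 2: S = 100 * 0.22 / 0.42
Step 3: S = 52.4%

52.4


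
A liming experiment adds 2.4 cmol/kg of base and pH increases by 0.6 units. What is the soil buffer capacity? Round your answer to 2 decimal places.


Step 1: BC = change in base / change in pH
Step 2: BC = 2.4 / 0.6
Step 3: BC = 4.0 cmol/(kg*pH unit)

4.0


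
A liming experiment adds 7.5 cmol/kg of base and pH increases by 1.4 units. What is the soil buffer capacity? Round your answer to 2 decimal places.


Step 1: BC = change in base / change in pH
Step 2: BC = 7.5 / 1.4
Step 3: BC = 5.36 cmol/(kg*pH unit)

5.36


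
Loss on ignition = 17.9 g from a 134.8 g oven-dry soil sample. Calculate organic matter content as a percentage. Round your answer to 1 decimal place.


Step 1: OM% = 100 * LOI / sample mass
Step 2: OM = 100 * 17.9 / 134.8
Step 3: OM = 13.3%

13.3


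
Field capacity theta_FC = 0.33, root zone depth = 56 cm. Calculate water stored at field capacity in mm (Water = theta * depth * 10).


Step 1: Water (mm) = theta_FC * depth (cm) * 10
Step 2: Water = 0.33 * 56 * 10
Step 3: Water = 184.8 mm

184.8


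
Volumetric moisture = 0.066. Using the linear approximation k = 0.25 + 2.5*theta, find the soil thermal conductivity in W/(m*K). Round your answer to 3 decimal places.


Step 1: k = 0.25 + 2.5 * theta
Step 2: k = 0.25 + 2.5 * 0.066
Step 3: k = 0.25 + 0.165
Step 4: k = 0.415 W/(m*K)

0.415


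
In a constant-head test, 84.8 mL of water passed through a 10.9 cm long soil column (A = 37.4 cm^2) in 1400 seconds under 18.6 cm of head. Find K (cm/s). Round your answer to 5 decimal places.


Step 1: K = Q * L / (A * t * h)
Step 2: Numerator = 84.8 * 10.9 = 924.32
Step 3: Denominator = 37.4 * 1400 * 18.6 = 973896.0
Step 4: K = 924.32 / 973896.0 = 0.00095 cm/s

0.00095


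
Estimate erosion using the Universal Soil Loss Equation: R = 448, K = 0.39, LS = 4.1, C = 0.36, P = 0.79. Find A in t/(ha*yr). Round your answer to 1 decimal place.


Step 1: A = R * K * LS * C * P
Step 2: R * K = 448 * 0.39 = 174.72
Step 3: (R*K) * LS = 174.72 * 4.1 = 716.352
Step 4: * C * P = 716.352 * 0.36 * 0.79 = 203.7
Step 5: A = 203.7 t/(ha*yr)

203.7


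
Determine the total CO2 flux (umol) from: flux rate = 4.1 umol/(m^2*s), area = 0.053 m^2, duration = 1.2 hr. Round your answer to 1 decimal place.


Step 1: Convert time to seconds: 1.2 hr * 3600 = 4320.0 s
Step 2: Total = flux * area * time_s
Step 3: Total = 4.1 * 0.053 * 4320.0
Step 4: Total = 938.7 umol

938.7


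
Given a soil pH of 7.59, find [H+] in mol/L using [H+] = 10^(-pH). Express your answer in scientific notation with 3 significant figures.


Step 1: [H+] = 10^(-pH)
Step 2: [H+] = 10^(-7.59)
Step 3: [H+] = 2.57e-08 mol/L

2.57e-08


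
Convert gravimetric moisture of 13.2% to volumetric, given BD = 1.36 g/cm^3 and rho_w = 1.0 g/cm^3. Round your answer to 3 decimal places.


Step 1: theta = (w / 100) * BD / rho_w
Step 2: theta = (13.2 / 100) * 1.36 / 1.0
Step 3: theta = 0.132 * 1.36
Step 4: theta = 0.18

0.18


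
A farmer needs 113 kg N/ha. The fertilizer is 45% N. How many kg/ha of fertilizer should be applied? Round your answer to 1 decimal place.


Step 1: Fertilizer rate = target N / (N content / 100)
Step 2: Rate = 113 / (45 / 100)
Step 3: Rate = 113 / 0.45
Step 4: Rate = 251.1 kg/ha

251.1


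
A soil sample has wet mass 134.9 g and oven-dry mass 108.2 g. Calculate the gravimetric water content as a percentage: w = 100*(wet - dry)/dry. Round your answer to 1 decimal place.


Step 1: Water mass = wet - dry = 134.9 - 108.2 = 26.7 g
Step 2: w = 100 * water mass / dry mass
Step 3: w = 100 * 26.7 / 108.2 = 24.7%

24.7


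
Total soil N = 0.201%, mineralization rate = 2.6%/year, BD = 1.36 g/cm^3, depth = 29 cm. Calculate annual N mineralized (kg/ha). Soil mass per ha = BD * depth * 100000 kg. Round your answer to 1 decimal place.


Step 1: Soil mass per ha = BD * depth * 100000 = 1.36 * 29 * 100000 = 3944000 kg
Step 2: Total N pool = soil mass * N%/100 = 3944000 * 0.201/100 = 7927.44 kg/ha
Step 3: N mineralized = N pool * rate%/100 = 7927.44 * 2.6/100 = 206.1 kg/ha/yr

206.1


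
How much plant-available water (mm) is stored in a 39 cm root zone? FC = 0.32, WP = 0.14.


Step 1: Available water = (FC - WP) * depth * 10
Step 2: AW = (0.32 - 0.14) * 39 * 10
Step 3: AW = 0.18 * 39 * 10
Step 4: AW = 70.2 mm

70.2


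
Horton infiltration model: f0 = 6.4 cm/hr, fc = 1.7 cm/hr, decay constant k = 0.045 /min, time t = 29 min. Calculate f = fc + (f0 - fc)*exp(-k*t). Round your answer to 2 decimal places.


Step 1: f = fc + (f0 - fc) * exp(-k * t)
Step 2: exp(-0.045 * 29) = 0.271173
Step 3: f = 1.7 + (6.4 - 1.7) * 0.271173
Step 4: f = 1.7 + 4.7 * 0.271173
Step 5: f = 2.97 cm/hr

2.97


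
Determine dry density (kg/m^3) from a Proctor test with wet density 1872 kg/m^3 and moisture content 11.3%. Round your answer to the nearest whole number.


Step 1: Dry density = wet density / (1 + w/100)
Step 2: Dry density = 1872 / (1 + 11.3/100)
Step 3: Dry density = 1872 / 1.113
Step 4: Dry density = 1682 kg/m^3

1682


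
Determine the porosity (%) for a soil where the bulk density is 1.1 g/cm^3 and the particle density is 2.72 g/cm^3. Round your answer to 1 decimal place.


Step 1: Formula: n = 100 * (1 - BD / PD)
Step 2: n = 100 * (1 - 1.1 / 2.72)
Step 3: n = 100 * (1 - 0.40441)
Step 4: n = 59.6%

59.6


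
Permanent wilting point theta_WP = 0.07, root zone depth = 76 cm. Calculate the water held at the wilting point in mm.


Step 1: Water (mm) = theta_WP * depth * 10
Step 2: Water = 0.07 * 76 * 10
Step 3: Water = 53.2 mm

53.2


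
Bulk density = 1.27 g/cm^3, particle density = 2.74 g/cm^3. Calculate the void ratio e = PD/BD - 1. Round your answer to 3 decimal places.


Step 1: e = PD / BD - 1
Step 2: e = 2.74 / 1.27 - 1
Step 3: e = 2.15748 - 1
Step 4: e = 1.157

1.157


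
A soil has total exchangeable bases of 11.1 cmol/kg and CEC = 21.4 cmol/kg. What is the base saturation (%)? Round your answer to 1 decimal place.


Step 1: BS = 100 * (sum of bases) / CEC
Step 2: BS = 100 * 11.1 / 21.4
Step 3: BS = 51.9%

51.9


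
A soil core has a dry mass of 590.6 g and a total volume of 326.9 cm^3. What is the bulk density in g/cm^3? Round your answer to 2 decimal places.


Step 1: Identify the formula: BD = dry mass / volume
Step 2: Substitute values: BD = 590.6 / 326.9
Step 3: BD = 1.81 g/cm^3

1.81


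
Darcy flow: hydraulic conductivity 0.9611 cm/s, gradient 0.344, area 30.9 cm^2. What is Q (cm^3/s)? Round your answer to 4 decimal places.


Step 1: Apply Darcy's law: Q = K * i * A
Step 2: Q = 0.9611 * 0.344 * 30.9
Step 3: Q = 10.2161 cm^3/s

10.2161


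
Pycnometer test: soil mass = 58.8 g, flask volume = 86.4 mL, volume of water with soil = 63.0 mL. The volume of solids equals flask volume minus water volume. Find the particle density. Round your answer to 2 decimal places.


Step 1: Volume of solids = flask volume - water volume with soil
Step 2: V_solids = 86.4 - 63.0 = 23.4 mL
Step 3: Particle density = mass / V_solids = 58.8 / 23.4 = 2.51 g/cm^3

2.51


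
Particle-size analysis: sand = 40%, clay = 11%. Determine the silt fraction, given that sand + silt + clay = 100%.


Step 1: sand + silt + clay = 100%
Step 2: silt = 100 - sand - clay
Step 3: silt = 100 - 40 - 11
Step 4: silt = 49%

49


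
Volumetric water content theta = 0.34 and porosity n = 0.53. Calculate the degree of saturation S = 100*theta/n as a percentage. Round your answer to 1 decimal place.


Step 1: S = 100 * theta_v / n
Step 2: S = 100 * 0.34 / 0.53
Step 3: S = 64.2%

64.2


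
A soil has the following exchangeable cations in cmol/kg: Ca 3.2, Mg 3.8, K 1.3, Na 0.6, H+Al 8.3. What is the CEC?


Step 1: CEC = Ca + Mg + K + Na + (H+Al)
Step 2: CEC = 3.2 + 3.8 + 1.3 + 0.6 + 8.3
Step 3: CEC = 17.2 cmol/kg

17.2


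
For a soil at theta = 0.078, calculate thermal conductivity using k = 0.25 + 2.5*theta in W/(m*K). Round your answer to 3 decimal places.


Step 1: k = 0.25 + 2.5 * theta
Step 2: k = 0.25 + 2.5 * 0.078
Step 3: k = 0.25 + 0.195
Step 4: k = 0.445 W/(m*K)

0.445


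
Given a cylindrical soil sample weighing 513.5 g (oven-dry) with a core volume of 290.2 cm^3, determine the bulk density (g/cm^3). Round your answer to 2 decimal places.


Step 1: Identify the formula: BD = dry mass / volume
Step 2: Substitute values: BD = 513.5 / 290.2
Step 3: BD = 1.77 g/cm^3

1.77


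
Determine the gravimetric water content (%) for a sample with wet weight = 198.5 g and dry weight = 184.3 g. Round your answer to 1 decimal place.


Step 1: Water mass = wet - dry = 198.5 - 184.3 = 14.2 g
Step 2: w = 100 * water mass / dry mass
Step 3: w = 100 * 14.2 / 184.3 = 7.7%

7.7


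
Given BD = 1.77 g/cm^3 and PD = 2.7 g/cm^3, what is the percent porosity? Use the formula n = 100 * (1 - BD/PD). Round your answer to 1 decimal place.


Step 1: Formula: n = 100 * (1 - BD / PD)
Step 2: n = 100 * (1 - 1.77 / 2.7)
Step 3: n = 100 * (1 - 0.65556)
Step 4: n = 34.4%

34.4


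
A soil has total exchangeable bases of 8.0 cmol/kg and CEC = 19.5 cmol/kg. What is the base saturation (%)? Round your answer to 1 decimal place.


Step 1: BS = 100 * (sum of bases) / CEC
Step 2: BS = 100 * 8.0 / 19.5
Step 3: BS = 41.0%

41.0


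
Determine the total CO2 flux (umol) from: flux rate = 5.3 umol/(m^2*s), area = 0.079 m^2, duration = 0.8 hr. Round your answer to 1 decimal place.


Step 1: Convert time to seconds: 0.8 hr * 3600 = 2880.0 s
Step 2: Total = flux * area * time_s
Step 3: Total = 5.3 * 0.079 * 2880.0
Step 4: Total = 1205.9 umol

1205.9


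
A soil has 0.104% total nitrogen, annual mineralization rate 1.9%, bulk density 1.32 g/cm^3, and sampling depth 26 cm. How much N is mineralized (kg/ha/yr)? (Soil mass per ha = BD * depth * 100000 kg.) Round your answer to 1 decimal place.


Step 1: Soil mass per ha = BD * depth * 100000 = 1.32 * 26 * 100000 = 3432000 kg
Step 2: Total N pool = soil mass * N%/100 = 3432000 * 0.104/100 = 3569.28 kg/ha
Step 3: N mineralized = N pool * rate%/100 = 3569.28 * 1.9/100 = 67.8 kg/ha/yr

67.8


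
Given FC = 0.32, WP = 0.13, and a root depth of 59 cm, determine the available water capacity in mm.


Step 1: Available water = (FC - WP) * depth * 10
Step 2: AW = (0.32 - 0.13) * 59 * 10
Step 3: AW = 0.19 * 59 * 10
Step 4: AW = 112.1 mm

112.1


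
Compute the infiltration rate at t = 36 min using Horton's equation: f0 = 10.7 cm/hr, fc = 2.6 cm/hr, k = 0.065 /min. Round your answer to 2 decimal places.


Step 1: f = fc + (f0 - fc) * exp(-k * t)
Step 2: exp(-0.065 * 36) = 0.096328
Step 3: f = 2.6 + (10.7 - 2.6) * 0.096328
Step 4: f = 2.6 + 8.1 * 0.096328
Step 5: f = 3.38 cm/hr

3.38


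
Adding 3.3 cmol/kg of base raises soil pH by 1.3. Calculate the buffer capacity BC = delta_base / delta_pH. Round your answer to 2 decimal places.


Step 1: BC = change in base / change in pH
Step 2: BC = 3.3 / 1.3
Step 3: BC = 2.54 cmol/(kg*pH unit)

2.54


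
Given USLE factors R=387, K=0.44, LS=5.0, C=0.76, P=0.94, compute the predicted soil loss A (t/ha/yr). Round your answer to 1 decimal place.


Step 1: A = R * K * LS * C * P
Step 2: R * K = 387 * 0.44 = 170.28
Step 3: (R*K) * LS = 170.28 * 5.0 = 851.4
Step 4: * C * P = 851.4 * 0.76 * 0.94 = 608.2
Step 5: A = 608.2 t/(ha*yr)

608.2


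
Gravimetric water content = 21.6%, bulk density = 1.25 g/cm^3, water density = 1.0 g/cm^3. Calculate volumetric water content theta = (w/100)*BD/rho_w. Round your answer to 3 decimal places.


Step 1: theta = (w / 100) * BD / rho_w
Step 2: theta = (21.6 / 100) * 1.25 / 1.0
Step 3: theta = 0.216 * 1.25
Step 4: theta = 0.27

0.27


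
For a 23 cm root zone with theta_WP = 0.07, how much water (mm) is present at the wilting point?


Step 1: Water (mm) = theta_WP * depth * 10
Step 2: Water = 0.07 * 23 * 10
Step 3: Water = 16.1 mm

16.1


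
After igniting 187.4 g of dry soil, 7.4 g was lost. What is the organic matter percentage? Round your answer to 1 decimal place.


Step 1: OM% = 100 * LOI / sample mass
Step 2: OM = 100 * 7.4 / 187.4
Step 3: OM = 3.9%

3.9


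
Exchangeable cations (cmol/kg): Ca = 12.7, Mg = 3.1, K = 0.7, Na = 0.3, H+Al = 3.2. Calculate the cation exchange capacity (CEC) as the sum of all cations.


Step 1: CEC = Ca + Mg + K + Na + (H+Al)
Step 2: CEC = 12.7 + 3.1 + 0.7 + 0.3 + 3.2
Step 3: CEC = 20.0 cmol/kg

20.0


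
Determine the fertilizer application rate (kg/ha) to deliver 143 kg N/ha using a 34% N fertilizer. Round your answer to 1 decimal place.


Step 1: Fertilizer rate = target N / (N content / 100)
Step 2: Rate = 143 / (34 / 100)
Step 3: Rate = 143 / 0.34
Step 4: Rate = 420.6 kg/ha

420.6


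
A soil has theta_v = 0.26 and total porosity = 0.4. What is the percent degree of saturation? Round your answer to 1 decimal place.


Step 1: S = 100 * theta_v / n
Step 2: S = 100 * 0.26 / 0.4
Step 3: S = 65.0%

65.0


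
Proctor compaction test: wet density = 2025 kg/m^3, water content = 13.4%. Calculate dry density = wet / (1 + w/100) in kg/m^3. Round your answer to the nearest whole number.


Step 1: Dry density = wet density / (1 + w/100)
Step 2: Dry density = 2025 / (1 + 13.4/100)
Step 3: Dry density = 2025 / 1.134
Step 4: Dry density = 1786 kg/m^3

1786


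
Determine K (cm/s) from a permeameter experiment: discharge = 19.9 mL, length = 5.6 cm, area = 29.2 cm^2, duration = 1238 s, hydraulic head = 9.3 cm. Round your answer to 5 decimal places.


Step 1: K = Q * L / (A * t * h)
Step 2: Numerator = 19.9 * 5.6 = 111.44
Step 3: Denominator = 29.2 * 1238 * 9.3 = 336191.28
Step 4: K = 111.44 / 336191.28 = 0.00033 cm/s

0.00033


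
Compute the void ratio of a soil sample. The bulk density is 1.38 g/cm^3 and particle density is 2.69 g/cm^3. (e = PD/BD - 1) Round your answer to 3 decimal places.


Step 1: e = PD / BD - 1
Step 2: e = 2.69 / 1.38 - 1
Step 3: e = 1.94928 - 1
Step 4: e = 0.949

0.949


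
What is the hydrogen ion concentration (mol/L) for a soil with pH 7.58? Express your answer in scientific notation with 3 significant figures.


Step 1: [H+] = 10^(-pH)
Step 2: [H+] = 10^(-7.58)
Step 3: [H+] = 2.63e-08 mol/L

2.63e-08


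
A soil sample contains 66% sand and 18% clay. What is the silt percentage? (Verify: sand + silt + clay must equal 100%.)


Step 1: sand + silt + clay = 100%
Step 2: silt = 100 - sand - clay
Step 3: silt = 100 - 66 - 18
Step 4: silt = 16%

16


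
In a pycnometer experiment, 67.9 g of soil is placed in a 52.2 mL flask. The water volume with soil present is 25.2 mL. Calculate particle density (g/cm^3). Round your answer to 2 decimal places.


Step 1: Volume of solids = flask volume - water volume with soil
Step 2: V_solids = 52.2 - 25.2 = 27.0 mL
Step 3: Particle density = mass / V_solids = 67.9 / 27.0 = 2.51 g/cm^3

2.51


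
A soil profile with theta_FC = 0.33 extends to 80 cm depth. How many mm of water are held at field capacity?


Step 1: Water (mm) = theta_FC * depth (cm) * 10
Step 2: Water = 0.33 * 80 * 10
Step 3: Water = 264.0 mm

264.0


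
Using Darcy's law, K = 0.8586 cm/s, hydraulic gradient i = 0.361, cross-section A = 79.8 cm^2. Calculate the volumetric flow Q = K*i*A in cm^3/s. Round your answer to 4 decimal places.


Step 1: Apply Darcy's law: Q = K * i * A
Step 2: Q = 0.8586 * 0.361 * 79.8
Step 3: Q = 24.7344 cm^3/s

24.7344


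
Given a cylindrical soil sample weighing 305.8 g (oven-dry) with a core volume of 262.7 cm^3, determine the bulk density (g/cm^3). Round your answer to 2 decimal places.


Step 1: Identify the formula: BD = dry mass / volume
Step 2: Substitute values: BD = 305.8 / 262.7
Step 3: BD = 1.16 g/cm^3

1.16


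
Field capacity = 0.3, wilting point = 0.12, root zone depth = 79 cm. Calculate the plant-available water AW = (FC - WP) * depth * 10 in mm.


Step 1: Available water = (FC - WP) * depth * 10
Step 2: AW = (0.3 - 0.12) * 79 * 10
Step 3: AW = 0.18 * 79 * 10
Step 4: AW = 142.2 mm

142.2


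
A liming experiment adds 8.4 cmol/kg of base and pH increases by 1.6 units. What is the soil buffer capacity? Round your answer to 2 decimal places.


Step 1: BC = change in base / change in pH
Step 2: BC = 8.4 / 1.6
Step 3: BC = 5.25 cmol/(kg*pH unit)

5.25


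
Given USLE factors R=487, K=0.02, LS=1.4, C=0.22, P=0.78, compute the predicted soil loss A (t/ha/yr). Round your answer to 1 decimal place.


Step 1: A = R * K * LS * C * P
Step 2: R * K = 487 * 0.02 = 9.74
Step 3: (R*K) * LS = 9.74 * 1.4 = 13.636
Step 4: * C * P = 13.636 * 0.22 * 0.78 = 2.3
Step 5: A = 2.3 t/(ha*yr)

2.3


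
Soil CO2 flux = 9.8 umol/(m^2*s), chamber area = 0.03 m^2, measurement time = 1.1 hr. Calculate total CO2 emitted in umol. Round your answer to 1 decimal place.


Step 1: Convert time to seconds: 1.1 hr * 3600 = 3960.0 s
Step 2: Total = flux * area * time_s
Step 3: Total = 9.8 * 0.03 * 3960.0
Step 4: Total = 1164.2 umol

1164.2


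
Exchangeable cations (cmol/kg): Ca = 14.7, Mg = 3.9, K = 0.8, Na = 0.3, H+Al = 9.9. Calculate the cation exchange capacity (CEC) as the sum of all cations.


Step 1: CEC = Ca + Mg + K + Na + (H+Al)
Step 2: CEC = 14.7 + 3.9 + 0.8 + 0.3 + 9.9
Step 3: CEC = 29.6 cmol/kg

29.6


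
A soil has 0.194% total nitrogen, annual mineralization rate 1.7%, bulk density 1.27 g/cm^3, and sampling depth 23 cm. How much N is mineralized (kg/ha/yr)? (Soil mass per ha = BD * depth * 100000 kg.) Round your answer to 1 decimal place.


Step 1: Soil mass per ha = BD * depth * 100000 = 1.27 * 23 * 100000 = 2921000 kg
Step 2: Total N pool = soil mass * N%/100 = 2921000 * 0.194/100 = 5666.74 kg/ha
Step 3: N mineralized = N pool * rate%/100 = 5666.74 * 1.7/100 = 96.3 kg/ha/yr

96.3


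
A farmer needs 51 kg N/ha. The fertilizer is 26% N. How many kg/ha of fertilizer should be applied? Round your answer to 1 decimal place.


Step 1: Fertilizer rate = target N / (N content / 100)
Step 2: Rate = 51 / (26 / 100)
Step 3: Rate = 51 / 0.26
Step 4: Rate = 196.2 kg/ha

196.2


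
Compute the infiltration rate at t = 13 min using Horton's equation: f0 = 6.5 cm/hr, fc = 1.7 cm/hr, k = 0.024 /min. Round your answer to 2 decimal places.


Step 1: f = fc + (f0 - fc) * exp(-k * t)
Step 2: exp(-0.024 * 13) = 0.731982
Step 3: f = 1.7 + (6.5 - 1.7) * 0.731982
Step 4: f = 1.7 + 4.8 * 0.731982
Step 5: f = 5.21 cm/hr

5.21


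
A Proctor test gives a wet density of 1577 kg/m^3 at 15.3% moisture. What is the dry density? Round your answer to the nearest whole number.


Step 1: Dry density = wet density / (1 + w/100)
Step 2: Dry density = 1577 / (1 + 15.3/100)
Step 3: Dry density = 1577 / 1.153
Step 4: Dry density = 1368 kg/m^3

1368


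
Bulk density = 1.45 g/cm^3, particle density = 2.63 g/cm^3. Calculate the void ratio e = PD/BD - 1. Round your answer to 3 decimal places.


Step 1: e = PD / BD - 1
Step 2: e = 2.63 / 1.45 - 1
Step 3: e = 1.81379 - 1
Step 4: e = 0.814

0.814


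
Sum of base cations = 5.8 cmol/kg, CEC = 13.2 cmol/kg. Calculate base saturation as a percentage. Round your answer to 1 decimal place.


Step 1: BS = 100 * (sum of bases) / CEC
Step 2: BS = 100 * 5.8 / 13.2
Step 3: BS = 43.9%

43.9


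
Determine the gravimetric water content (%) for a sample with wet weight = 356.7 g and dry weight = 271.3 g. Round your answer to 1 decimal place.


Step 1: Water mass = wet - dry = 356.7 - 271.3 = 85.4 g
Step 2: w = 100 * water mass / dry mass
Step 3: w = 100 * 85.4 / 271.3 = 31.5%

31.5


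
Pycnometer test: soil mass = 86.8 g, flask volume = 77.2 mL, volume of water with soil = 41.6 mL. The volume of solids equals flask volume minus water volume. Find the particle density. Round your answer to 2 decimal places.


Step 1: Volume of solids = flask volume - water volume with soil
Step 2: V_solids = 77.2 - 41.6 = 35.6 mL
Step 3: Particle density = mass / V_solids = 86.8 / 35.6 = 2.44 g/cm^3

2.44


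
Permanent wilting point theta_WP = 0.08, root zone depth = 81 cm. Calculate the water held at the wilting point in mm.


Step 1: Water (mm) = theta_WP * depth * 10
Step 2: Water = 0.08 * 81 * 10
Step 3: Water = 64.8 mm

64.8


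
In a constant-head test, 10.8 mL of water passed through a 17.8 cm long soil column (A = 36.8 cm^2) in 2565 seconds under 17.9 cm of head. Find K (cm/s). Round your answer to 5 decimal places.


Step 1: K = Q * L / (A * t * h)
Step 2: Numerator = 10.8 * 17.8 = 192.24
Step 3: Denominator = 36.8 * 2565 * 17.9 = 1689616.8
Step 4: K = 192.24 / 1689616.8 = 0.00011 cm/s

0.00011


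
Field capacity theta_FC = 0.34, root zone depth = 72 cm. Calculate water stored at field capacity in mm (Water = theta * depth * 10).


Step 1: Water (mm) = theta_FC * depth (cm) * 10
Step 2: Water = 0.34 * 72 * 10
Step 3: Water = 244.8 mm

244.8


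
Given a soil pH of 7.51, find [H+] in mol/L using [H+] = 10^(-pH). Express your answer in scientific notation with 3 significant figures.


Step 1: [H+] = 10^(-pH)
Step 2: [H+] = 10^(-7.51)
Step 3: [H+] = 3.09e-08 mol/L

3.09e-08


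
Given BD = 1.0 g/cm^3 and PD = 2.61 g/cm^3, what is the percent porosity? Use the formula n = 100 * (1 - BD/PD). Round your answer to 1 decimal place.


Step 1: Formula: n = 100 * (1 - BD / PD)
Step 2: n = 100 * (1 - 1.0 / 2.61)
Step 3: n = 100 * (1 - 0.38314)
Step 4: n = 61.7%

61.7


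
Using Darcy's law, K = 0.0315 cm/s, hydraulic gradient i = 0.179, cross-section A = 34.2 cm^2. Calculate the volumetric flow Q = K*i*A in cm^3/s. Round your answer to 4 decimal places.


Step 1: Apply Darcy's law: Q = K * i * A
Step 2: Q = 0.0315 * 0.179 * 34.2
Step 3: Q = 0.1928 cm^3/s

0.1928


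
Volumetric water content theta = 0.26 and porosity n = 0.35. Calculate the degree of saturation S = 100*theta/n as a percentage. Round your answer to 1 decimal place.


Step 1: S = 100 * theta_v / n
Step 2: S = 100 * 0.26 / 0.35
Step 3: S = 74.3%

74.3


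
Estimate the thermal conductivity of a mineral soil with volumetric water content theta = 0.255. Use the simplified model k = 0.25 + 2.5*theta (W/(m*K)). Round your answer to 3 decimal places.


Step 1: k = 0.25 + 2.5 * theta
Step 2: k = 0.25 + 2.5 * 0.255
Step 3: k = 0.25 + 0.638
Step 4: k = 0.888 W/(m*K)

0.888


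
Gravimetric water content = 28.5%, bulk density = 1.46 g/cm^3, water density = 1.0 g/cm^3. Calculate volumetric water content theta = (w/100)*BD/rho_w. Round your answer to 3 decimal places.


Step 1: theta = (w / 100) * BD / rho_w
Step 2: theta = (28.5 / 100) * 1.46 / 1.0
Step 3: theta = 0.285 * 1.46
Step 4: theta = 0.416

0.416


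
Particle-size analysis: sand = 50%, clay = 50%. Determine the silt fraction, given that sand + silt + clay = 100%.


Step 1: sand + silt + clay = 100%
Step 2: silt = 100 - sand - clay
Step 3: silt = 100 - 50 - 50
Step 4: silt = 0%

0


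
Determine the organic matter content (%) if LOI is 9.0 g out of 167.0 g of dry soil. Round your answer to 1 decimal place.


Step 1: OM% = 100 * LOI / sample mass
Step 2: OM = 100 * 9.0 / 167.0
Step 3: OM = 5.4%

5.4


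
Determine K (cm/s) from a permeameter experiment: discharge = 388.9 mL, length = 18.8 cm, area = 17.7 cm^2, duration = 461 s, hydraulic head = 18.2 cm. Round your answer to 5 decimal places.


Step 1: K = Q * L / (A * t * h)
Step 2: Numerator = 388.9 * 18.8 = 7311.32
Step 3: Denominator = 17.7 * 461 * 18.2 = 148506.54
Step 4: K = 7311.32 / 148506.54 = 0.04923 cm/s

0.04923


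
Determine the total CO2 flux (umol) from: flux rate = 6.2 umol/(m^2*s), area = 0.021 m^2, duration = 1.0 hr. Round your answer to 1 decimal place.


Step 1: Convert time to seconds: 1.0 hr * 3600 = 3600.0 s
Step 2: Total = flux * area * time_s
Step 3: Total = 6.2 * 0.021 * 3600.0
Step 4: Total = 468.7 umol

468.7


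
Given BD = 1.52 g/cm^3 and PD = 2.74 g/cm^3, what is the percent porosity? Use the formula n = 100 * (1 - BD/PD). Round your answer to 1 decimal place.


Step 1: Formula: n = 100 * (1 - BD / PD)
Step 2: n = 100 * (1 - 1.52 / 2.74)
Step 3: n = 100 * (1 - 0.55474)
Step 4: n = 44.5%

44.5


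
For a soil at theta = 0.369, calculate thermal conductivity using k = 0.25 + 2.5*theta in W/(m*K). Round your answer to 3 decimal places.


Step 1: k = 0.25 + 2.5 * theta
Step 2: k = 0.25 + 2.5 * 0.369
Step 3: k = 0.25 + 0.923
Step 4: k = 1.173 W/(m*K)

1.173


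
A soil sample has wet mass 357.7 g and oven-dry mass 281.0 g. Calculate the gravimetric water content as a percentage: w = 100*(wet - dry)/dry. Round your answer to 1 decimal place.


Step 1: Water mass = wet - dry = 357.7 - 281.0 = 76.7 g
Step 2: w = 100 * water mass / dry mass
Step 3: w = 100 * 76.7 / 281.0 = 27.3%

27.3


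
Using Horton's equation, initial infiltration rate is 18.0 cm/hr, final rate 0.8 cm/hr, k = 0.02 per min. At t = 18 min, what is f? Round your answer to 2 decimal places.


Step 1: f = fc + (f0 - fc) * exp(-k * t)
Step 2: exp(-0.02 * 18) = 0.697676
Step 3: f = 0.8 + (18.0 - 0.8) * 0.697676
Step 4: f = 0.8 + 17.2 * 0.697676
Step 5: f = 12.8 cm/hr

12.8


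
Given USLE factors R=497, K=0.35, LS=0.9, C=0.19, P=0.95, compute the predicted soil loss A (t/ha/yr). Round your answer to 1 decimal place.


Step 1: A = R * K * LS * C * P
Step 2: R * K = 497 * 0.35 = 173.95
Step 3: (R*K) * LS = 173.95 * 0.9 = 156.555
Step 4: * C * P = 156.555 * 0.19 * 0.95 = 28.3
Step 5: A = 28.3 t/(ha*yr)

28.3


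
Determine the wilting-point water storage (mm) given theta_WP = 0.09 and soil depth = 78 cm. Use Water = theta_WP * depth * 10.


Step 1: Water (mm) = theta_WP * depth * 10
Step 2: Water = 0.09 * 78 * 10
Step 3: Water = 70.2 mm

70.2


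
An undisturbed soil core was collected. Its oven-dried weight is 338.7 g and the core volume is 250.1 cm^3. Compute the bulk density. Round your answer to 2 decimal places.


Step 1: Identify the formula: BD = dry mass / volume
Step 2: Substitute values: BD = 338.7 / 250.1
Step 3: BD = 1.35 g/cm^3

1.35


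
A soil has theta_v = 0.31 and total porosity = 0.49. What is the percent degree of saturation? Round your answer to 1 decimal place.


Step 1: S = 100 * theta_v / n
Step 2: S = 100 * 0.31 / 0.49
Step 3: S = 63.3%

63.3


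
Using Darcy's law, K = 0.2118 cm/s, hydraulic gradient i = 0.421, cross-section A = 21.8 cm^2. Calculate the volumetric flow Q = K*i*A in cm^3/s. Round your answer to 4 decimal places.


Step 1: Apply Darcy's law: Q = K * i * A
Step 2: Q = 0.2118 * 0.421 * 21.8
Step 3: Q = 1.9439 cm^3/s

1.9439


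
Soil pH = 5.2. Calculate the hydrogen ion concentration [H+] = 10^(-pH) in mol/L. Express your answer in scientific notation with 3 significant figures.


Step 1: [H+] = 10^(-pH)
Step 2: [H+] = 10^(-5.2)
Step 3: [H+] = 6.31e-06 mol/L

6.31e-06


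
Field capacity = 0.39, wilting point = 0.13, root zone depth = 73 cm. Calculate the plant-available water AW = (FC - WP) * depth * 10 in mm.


Step 1: Available water = (FC - WP) * depth * 10
Step 2: AW = (0.39 - 0.13) * 73 * 10
Step 3: AW = 0.26 * 73 * 10
Step 4: AW = 189.8 mm

189.8


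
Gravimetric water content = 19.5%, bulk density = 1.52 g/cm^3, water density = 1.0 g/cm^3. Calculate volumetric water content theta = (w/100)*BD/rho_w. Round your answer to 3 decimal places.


Step 1: theta = (w / 100) * BD / rho_w
Step 2: theta = (19.5 / 100) * 1.52 / 1.0
Step 3: theta = 0.195 * 1.52
Step 4: theta = 0.296

0.296


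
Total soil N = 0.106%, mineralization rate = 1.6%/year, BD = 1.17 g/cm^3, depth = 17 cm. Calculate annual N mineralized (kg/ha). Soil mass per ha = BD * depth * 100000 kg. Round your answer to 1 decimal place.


Step 1: Soil mass per ha = BD * depth * 100000 = 1.17 * 17 * 100000 = 1989000 kg
Step 2: Total N pool = soil mass * N%/100 = 1989000 * 0.106/100 = 2108.34 kg/ha
Step 3: N mineralized = N pool * rate%/100 = 2108.34 * 1.6/100 = 33.7 kg/ha/yr

33.7


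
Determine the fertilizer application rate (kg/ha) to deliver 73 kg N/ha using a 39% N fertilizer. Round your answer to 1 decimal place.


Step 1: Fertilizer rate = target N / (N content / 100)
Step 2: Rate = 73 / (39 / 100)
Step 3: Rate = 73 / 0.39
Step 4: Rate = 187.2 kg/ha

187.2


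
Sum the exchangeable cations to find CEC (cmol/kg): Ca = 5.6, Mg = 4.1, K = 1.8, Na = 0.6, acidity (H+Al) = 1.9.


Step 1: CEC = Ca + Mg + K + Na + (H+Al)
Step 2: CEC = 5.6 + 4.1 + 1.8 + 0.6 + 1.9
Step 3: CEC = 14.0 cmol/kg

14.0


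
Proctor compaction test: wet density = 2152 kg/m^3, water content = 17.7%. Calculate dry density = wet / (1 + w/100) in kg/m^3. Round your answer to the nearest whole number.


Step 1: Dry density = wet density / (1 + w/100)
Step 2: Dry density = 2152 / (1 + 17.7/100)
Step 3: Dry density = 2152 / 1.177
Step 4: Dry density = 1828 kg/m^3

1828


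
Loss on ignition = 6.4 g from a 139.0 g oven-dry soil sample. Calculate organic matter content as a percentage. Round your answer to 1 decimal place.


Step 1: OM% = 100 * LOI / sample mass
Step 2: OM = 100 * 6.4 / 139.0
Step 3: OM = 4.6%

4.6


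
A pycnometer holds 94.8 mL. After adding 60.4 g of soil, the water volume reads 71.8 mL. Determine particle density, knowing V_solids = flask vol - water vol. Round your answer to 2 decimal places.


Step 1: Volume of solids = flask volume - water volume with soil
Step 2: V_solids = 94.8 - 71.8 = 23.0 mL
Step 3: Particle density = mass / V_solids = 60.4 / 23.0 = 2.63 g/cm^3

2.63


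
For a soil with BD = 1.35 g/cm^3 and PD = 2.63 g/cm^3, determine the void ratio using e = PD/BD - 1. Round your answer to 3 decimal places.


Step 1: e = PD / BD - 1
Step 2: e = 2.63 / 1.35 - 1
Step 3: e = 1.94815 - 1
Step 4: e = 0.948

0.948


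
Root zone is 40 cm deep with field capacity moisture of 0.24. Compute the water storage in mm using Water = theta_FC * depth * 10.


Step 1: Water (mm) = theta_FC * depth (cm) * 10
Step 2: Water = 0.24 * 40 * 10
Step 3: Water = 96.0 mm

96.0


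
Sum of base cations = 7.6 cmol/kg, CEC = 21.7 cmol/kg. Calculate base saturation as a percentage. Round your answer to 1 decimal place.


Step 1: BS = 100 * (sum of bases) / CEC
Step 2: BS = 100 * 7.6 / 21.7
Step 3: BS = 35.0%

35.0


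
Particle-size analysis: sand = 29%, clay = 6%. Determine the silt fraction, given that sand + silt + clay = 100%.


Step 1: sand + silt + clay = 100%
Step 2: silt = 100 - sand - clay
Step 3: silt = 100 - 29 - 6
Step 4: silt = 65%

65


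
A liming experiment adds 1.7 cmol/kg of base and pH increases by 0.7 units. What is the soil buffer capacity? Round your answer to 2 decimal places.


Step 1: BC = change in base / change in pH
Step 2: BC = 1.7 / 0.7
Step 3: BC = 2.43 cmol/(kg*pH unit)

2.43


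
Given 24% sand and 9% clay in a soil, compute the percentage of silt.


Step 1: sand + silt + clay = 100%
Step 2: silt = 100 - sand - clay
Step 3: silt = 100 - 24 - 9
Step 4: silt = 67%

67


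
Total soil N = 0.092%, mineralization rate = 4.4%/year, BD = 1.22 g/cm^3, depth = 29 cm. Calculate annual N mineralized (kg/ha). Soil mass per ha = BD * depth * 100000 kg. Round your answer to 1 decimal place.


Step 1: Soil mass per ha = BD * depth * 100000 = 1.22 * 29 * 100000 = 3538000 kg
Step 2: Total N pool = soil mass * N%/100 = 3538000 * 0.092/100 = 3254.96 kg/ha
Step 3: N mineralized = N pool * rate%/100 = 3254.96 * 4.4/100 = 143.2 kg/ha/yr

143.2


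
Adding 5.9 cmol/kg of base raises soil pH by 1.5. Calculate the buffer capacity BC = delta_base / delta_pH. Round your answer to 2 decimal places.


Step 1: BC = change in base / change in pH
Step 2: BC = 5.9 / 1.5
Step 3: BC = 3.93 cmol/(kg*pH unit)

3.93


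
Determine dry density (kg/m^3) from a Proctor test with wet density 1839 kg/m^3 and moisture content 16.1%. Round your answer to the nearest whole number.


Step 1: Dry density = wet density / (1 + w/100)
Step 2: Dry density = 1839 / (1 + 16.1/100)
Step 3: Dry density = 1839 / 1.161
Step 4: Dry density = 1584 kg/m^3

1584


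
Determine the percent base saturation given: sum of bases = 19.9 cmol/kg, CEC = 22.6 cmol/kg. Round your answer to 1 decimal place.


Step 1: BS = 100 * (sum of bases) / CEC
Step 2: BS = 100 * 19.9 / 22.6
Step 3: BS = 88.1%

88.1


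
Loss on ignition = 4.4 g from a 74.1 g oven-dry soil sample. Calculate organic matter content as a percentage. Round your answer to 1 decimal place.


Step 1: OM% = 100 * LOI / sample mass
Step 2: OM = 100 * 4.4 / 74.1
Step 3: OM = 5.9%

5.9


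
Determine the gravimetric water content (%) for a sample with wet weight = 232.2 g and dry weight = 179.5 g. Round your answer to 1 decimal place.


Step 1: Water mass = wet - dry = 232.2 - 179.5 = 52.7 g
Step 2: w = 100 * water mass / dry mass
Step 3: w = 100 * 52.7 / 179.5 = 29.4%

29.4


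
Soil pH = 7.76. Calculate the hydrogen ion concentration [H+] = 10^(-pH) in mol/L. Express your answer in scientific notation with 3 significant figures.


Step 1: [H+] = 10^(-pH)
Step 2: [H+] = 10^(-7.76)
Step 3: [H+] = 1.74e-08 mol/L

1.74e-08


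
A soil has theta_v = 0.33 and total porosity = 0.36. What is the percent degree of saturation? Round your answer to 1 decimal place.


Step 1: S = 100 * theta_v / n
Step 2: S = 100 * 0.33 / 0.36
Step 3: S = 91.7%

91.7


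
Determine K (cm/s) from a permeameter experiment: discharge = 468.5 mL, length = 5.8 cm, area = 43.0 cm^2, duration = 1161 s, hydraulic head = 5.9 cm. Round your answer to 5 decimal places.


Step 1: K = Q * L / (A * t * h)
Step 2: Numerator = 468.5 * 5.8 = 2717.3
Step 3: Denominator = 43.0 * 1161 * 5.9 = 294545.7
Step 4: K = 2717.3 / 294545.7 = 0.00923 cm/s

0.00923


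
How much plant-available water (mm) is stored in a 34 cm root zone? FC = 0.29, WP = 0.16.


Step 1: Available water = (FC - WP) * depth * 10
Step 2: AW = (0.29 - 0.16) * 34 * 10
Step 3: AW = 0.13 * 34 * 10
Step 4: AW = 44.2 mm

44.2


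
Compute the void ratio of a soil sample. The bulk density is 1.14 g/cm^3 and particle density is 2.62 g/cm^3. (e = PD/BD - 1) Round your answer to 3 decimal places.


Step 1: e = PD / BD - 1
Step 2: e = 2.62 / 1.14 - 1
Step 3: e = 2.29825 - 1
Step 4: e = 1.298

1.298


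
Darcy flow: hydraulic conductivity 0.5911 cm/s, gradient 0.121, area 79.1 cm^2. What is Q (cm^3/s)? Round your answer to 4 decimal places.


Step 1: Apply Darcy's law: Q = K * i * A
Step 2: Q = 0.5911 * 0.121 * 79.1
Step 3: Q = 5.6575 cm^3/s

5.6575


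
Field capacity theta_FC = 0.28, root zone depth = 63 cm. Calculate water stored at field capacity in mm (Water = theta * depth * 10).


Step 1: Water (mm) = theta_FC * depth (cm) * 10
Step 2: Water = 0.28 * 63 * 10
Step 3: Water = 176.4 mm

176.4


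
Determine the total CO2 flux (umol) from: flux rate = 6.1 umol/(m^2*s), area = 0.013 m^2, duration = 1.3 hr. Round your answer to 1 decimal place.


Step 1: Convert time to seconds: 1.3 hr * 3600 = 4680.0 s
Step 2: Total = flux * area * time_s
Step 3: Total = 6.1 * 0.013 * 4680.0
Step 4: Total = 371.1 umol

371.1


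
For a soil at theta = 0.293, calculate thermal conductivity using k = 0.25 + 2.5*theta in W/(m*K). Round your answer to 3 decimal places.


Step 1: k = 0.25 + 2.5 * theta
Step 2: k = 0.25 + 2.5 * 0.293
Step 3: k = 0.25 + 0.733
Step 4: k = 0.983 W/(m*K)

0.983


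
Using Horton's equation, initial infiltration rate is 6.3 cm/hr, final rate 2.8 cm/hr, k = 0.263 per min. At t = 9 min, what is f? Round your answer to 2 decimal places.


Step 1: f = fc + (f0 - fc) * exp(-k * t)
Step 2: exp(-0.263 * 9) = 0.093762
Step 3: f = 2.8 + (6.3 - 2.8) * 0.093762
Step 4: f = 2.8 + 3.5 * 0.093762
Step 5: f = 3.13 cm/hr

3.13
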